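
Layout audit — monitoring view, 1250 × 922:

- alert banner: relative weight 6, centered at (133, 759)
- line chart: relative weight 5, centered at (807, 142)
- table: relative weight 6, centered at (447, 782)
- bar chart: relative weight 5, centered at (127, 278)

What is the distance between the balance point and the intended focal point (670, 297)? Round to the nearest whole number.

≈ 371

Total weight = 6 + 5 + 6 + 5 = 22.
x-moment: 6·133 + 5·807 + 6·447 + 5·127 = 8150; centroid 8150/22 ≈ 370.45.
y-moment: 6·759 + 5·142 + 6·782 + 5·278 = 11346; centroid 11346/22 ≈ 515.73.
From (670, 297): dx = -299.55, dy = 218.73, so the distance is √(dx²+dy²) ≈ 370.90.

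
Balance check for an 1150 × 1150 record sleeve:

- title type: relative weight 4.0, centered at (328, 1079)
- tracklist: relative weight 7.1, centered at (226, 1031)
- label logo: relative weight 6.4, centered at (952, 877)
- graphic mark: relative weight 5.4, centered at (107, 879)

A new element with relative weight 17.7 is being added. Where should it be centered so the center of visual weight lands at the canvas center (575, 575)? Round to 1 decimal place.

New total weight: (4.0 + 7.1 + 6.4 + 5.4) + 17.7 = 40.6.
x: target moment 40.6×575 = 23345.0; current 4.0·328 + 7.1·226 + 6.4·952 + 5.4·107 = 9587.2; the new element supplies 13757.8, so x = 13757.8/17.7 ≈ 777.28.
y: target moment 40.6×575 = 23345.0; current 4.0·1079 + 7.1·1031 + 6.4·877 + 5.4·879 = 21995.5; the new element supplies 1349.5, so y = 1349.5/17.7 ≈ 76.24.

(777.3, 76.2)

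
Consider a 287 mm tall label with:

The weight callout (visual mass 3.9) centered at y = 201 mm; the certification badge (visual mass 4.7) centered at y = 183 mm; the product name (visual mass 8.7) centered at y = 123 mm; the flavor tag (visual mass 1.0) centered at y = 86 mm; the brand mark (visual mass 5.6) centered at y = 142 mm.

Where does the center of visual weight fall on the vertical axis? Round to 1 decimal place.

Total weight = 3.9 + 4.7 + 8.7 + 1.0 + 5.6 = 23.9.
y-moment: 3.9·201 + 4.7·183 + 8.7·123 + 1.0·86 + 5.6·142 = 3595.3; centroid 3595.3/23.9 ≈ 150.43.

y ≈ 150.4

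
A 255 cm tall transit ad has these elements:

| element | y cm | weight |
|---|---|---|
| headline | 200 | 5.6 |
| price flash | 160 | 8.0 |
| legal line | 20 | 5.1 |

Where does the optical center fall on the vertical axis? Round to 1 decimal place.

y ≈ 133.8

Total weight = 5.6 + 8.0 + 5.1 = 18.7.
y: (5.6·200 + 8.0·160 + 5.1·20) / 18.7 = 2502.0 / 18.7 ≈ 133.80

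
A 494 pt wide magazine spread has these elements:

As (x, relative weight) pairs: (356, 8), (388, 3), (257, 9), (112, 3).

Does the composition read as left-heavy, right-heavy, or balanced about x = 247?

Weights sum to 8 + 3 + 9 + 3 = 23.
x: (8·356 + 3·388 + 9·257 + 3·112) / 23 = 6661 / 23 ≈ 289.61
289.6 lies right of the midline 247, so the layout is right-heavy.

right-heavy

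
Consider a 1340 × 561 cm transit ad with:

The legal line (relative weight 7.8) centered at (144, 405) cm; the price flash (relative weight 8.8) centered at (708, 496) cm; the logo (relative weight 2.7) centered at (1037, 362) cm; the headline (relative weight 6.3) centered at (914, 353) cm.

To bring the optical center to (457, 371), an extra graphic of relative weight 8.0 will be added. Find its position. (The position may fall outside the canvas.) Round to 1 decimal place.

(-69.6, 217.6)

After adding the extra graphic, total weight = 7.8 + 8.8 + 2.7 + 6.3 + 8.0 = 33.6.
x: target moment 33.6×457 = 15355.2; current 7.8·144 + 8.8·708 + 2.7·1037 + 6.3·914 = 15911.7; the extra graphic supplies -556.5, so x = -556.5/8.0 ≈ -69.56.
y: target moment 33.6×371 = 12465.6; current 7.8·405 + 8.8·496 + 2.7·362 + 6.3·353 = 10725.1; the extra graphic supplies 1740.5, so y = 1740.5/8.0 ≈ 217.56.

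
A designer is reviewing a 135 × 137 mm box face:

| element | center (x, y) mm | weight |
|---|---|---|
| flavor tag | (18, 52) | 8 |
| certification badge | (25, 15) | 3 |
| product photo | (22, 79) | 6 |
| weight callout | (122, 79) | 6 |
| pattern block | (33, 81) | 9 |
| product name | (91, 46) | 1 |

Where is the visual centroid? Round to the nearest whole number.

(45, 66)

Σw = 8 + 3 + 6 + 6 + 9 + 1 = 33.
Σw·x = 1471; x̄ = 1471/33 ≈ 44.58.
Σw·y = 2184; ȳ = 2184/33 ≈ 66.18.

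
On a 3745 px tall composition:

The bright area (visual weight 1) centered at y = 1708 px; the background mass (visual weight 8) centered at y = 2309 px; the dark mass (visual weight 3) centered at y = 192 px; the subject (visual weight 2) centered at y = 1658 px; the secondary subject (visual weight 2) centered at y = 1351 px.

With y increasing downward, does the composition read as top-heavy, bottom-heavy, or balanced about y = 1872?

Total weight = 1 + 8 + 3 + 2 + 2 = 16.
Σw·y = 1·1708 + 8·2309 + 3·192 + 2·1658 + 2·1351 = 26774, so ȳ = 26774/16 ≈ 1673.38.
Since 1673.4 is above (smaller y than) 1872, the composition reads top-heavy.

top-heavy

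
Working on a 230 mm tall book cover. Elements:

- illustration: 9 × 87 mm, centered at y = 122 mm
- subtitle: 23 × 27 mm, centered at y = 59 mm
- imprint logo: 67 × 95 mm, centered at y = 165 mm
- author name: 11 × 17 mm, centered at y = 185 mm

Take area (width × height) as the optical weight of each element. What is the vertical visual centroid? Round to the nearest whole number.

y ≈ 153

Areas: illustration 9·87 = 783, subtitle 23·27 = 621, imprint logo 67·95 = 6365, author name 11·17 = 187. Total weight = 7956.
y: (783·122 + 621·59 + 6365·165 + 187·185) / 7956 = 1216985 / 7956 ≈ 152.96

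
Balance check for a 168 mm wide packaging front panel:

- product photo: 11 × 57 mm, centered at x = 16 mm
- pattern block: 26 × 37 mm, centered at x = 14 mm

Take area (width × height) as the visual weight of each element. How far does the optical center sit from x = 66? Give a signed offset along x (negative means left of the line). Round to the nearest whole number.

≈ -51 mm

Areas → weights: product photo 11·57 = 627, pattern block 26·37 = 962; Σw = 1589.
x: (627·16 + 962·14) / 1589 = 23500 / 1589 ≈ 14.79
Against x = 66, that's 14.79 − 66 = -51.21.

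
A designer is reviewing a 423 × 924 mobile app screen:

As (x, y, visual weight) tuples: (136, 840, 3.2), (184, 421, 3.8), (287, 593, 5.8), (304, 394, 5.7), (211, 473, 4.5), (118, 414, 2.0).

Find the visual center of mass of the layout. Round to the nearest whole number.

Total weight = 3.2 + 3.8 + 5.8 + 5.7 + 4.5 + 2.0 = 25.0.
Σw·x = 5717.3; x̄ = 5717.3/25.0 ≈ 228.69.
y: moment 12929.5 / weight 25.0 ≈ 517.18

(229, 517)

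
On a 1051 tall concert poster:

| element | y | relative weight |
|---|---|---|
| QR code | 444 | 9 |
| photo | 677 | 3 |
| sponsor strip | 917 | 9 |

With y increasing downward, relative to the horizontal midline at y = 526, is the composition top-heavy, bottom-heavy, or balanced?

Weights sum to 9 + 3 + 9 = 21.
y-moment: 9·444 + 3·677 + 9·917 = 14280; centroid 14280/21 ≈ 680.00.
Since 680.0 is below (larger y than) 526, the composition reads bottom-heavy.

bottom-heavy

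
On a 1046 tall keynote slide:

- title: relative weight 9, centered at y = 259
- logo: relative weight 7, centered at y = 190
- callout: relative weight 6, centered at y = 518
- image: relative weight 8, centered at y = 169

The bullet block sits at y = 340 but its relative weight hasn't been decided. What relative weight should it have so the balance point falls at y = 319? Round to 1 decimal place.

Existing Σw = 30 (9 + 7 + 6 + 8); existing moment 9·259 + 7·190 + 6·518 + 8·169 = 8121.
Balance at y = 319 requires (8121 + w·340) / (30 + w) = 319.
Solving: w = (319·30 − 8121) / (340 − 319) = 1449 / 21 ≈ 69.00.

w ≈ 69.0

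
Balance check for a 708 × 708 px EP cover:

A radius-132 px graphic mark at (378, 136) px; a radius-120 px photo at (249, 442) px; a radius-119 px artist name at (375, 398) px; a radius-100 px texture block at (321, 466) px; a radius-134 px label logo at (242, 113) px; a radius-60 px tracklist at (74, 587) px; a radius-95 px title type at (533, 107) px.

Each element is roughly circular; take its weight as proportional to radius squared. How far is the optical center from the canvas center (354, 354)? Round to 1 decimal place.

Weights ∝ r²: graphic mark 132² = 17424, photo 120² = 14400, artist name 119² = 14161, texture block 100² = 10000, label logo 134² = 17956, tracklist 60² = 3600, title type 95² = 9025; Σw = 86566.
Σw·x = 17424·378 + 14400·249 + 14161·375 + 10000·321 + 17956·242 + 3600·74 + 9025·533 = 28114324, so x̄ = 28114324/86566 ≈ 324.77.
Σw·y = 17424·136 + 14400·442 + 14161·398 + 10000·466 + 17956·113 + 3600·587 + 9025·107 = 24138445, so ȳ = 24138445/86566 ≈ 278.84.
Offset from (354, 354): Δx ≈ -29.23, Δy ≈ -75.16; distance = √(Δx² + Δy²) ≈ 80.64.

≈ 80.6 px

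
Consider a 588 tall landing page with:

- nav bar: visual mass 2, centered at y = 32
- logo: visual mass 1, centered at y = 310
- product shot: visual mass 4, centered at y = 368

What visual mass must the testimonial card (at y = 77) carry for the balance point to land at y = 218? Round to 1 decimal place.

w ≈ 2.3

Fixed elements: Σw = 2 + 1 + 4 = 7, Σw·y = 2·32 + 1·310 + 4·368 = 1846.
For the centroid to hit 218: (1846 + w·77) / (7 + w) = 218.
So w = (218·7 − 1846)/(77 − 218) = -320/-141 ≈ 2.27.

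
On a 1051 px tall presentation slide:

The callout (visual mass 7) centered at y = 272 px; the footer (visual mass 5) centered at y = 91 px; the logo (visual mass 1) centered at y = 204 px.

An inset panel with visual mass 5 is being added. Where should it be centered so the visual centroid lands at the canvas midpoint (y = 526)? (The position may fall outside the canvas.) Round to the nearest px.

New total weight: (7 + 5 + 1) + 5 = 18.
y: need Σw·y = 18·526 = 9468. Existing = 7·272 + 5·91 + 1·204 = 2563. Remainder 6905 / 5 ≈ 1381.00.

y ≈ 1381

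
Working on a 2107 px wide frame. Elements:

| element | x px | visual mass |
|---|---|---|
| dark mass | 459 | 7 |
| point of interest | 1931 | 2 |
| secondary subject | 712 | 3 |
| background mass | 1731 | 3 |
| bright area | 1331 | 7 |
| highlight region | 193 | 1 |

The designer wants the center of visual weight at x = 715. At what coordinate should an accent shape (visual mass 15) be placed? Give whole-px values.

With the accent shape, Σw becomes 7 + 2 + 3 + 3 + 7 + 1 + 15 = 38.
Along x: (23914 + 15·x) / 38 = 715 (existing moment 7·459 + 2·1931 + 3·712 + 3·1731 + 7·1331 + 1·193 = 23914) ⇒ x = (27170 − 23914) / 15 ≈ 217.07.

x ≈ 217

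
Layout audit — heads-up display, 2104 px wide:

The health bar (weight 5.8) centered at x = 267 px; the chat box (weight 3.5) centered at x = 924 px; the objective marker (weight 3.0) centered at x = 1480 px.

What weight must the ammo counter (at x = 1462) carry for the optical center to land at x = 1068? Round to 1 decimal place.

w ≈ 9.9

Fixed elements: Σw = 5.8 + 3.5 + 3.0 = 12.3, Σw·x = 5.8·267 + 3.5·924 + 3.0·1480 = 9222.6.
Balance at x = 1068 requires (9222.6 + w·1462) / (12.3 + w) = 1068.
Rearranging, w·(1462 − 1068) = 1068·12.3 − 9222.6 = 3913.8, so w ≈ 3913.8/394 = 9.93.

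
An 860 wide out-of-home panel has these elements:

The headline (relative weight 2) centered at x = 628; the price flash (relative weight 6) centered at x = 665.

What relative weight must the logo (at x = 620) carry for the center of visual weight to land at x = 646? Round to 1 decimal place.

w ≈ 3.0

Fixed elements: Σw = 2 + 6 = 8, Σw·x = 2·628 + 6·665 = 5246.
Balance at x = 646 requires (5246 + w·620) / (8 + w) = 646.
So w = (646·8 − 5246)/(620 − 646) = -78/-26 ≈ 3.00.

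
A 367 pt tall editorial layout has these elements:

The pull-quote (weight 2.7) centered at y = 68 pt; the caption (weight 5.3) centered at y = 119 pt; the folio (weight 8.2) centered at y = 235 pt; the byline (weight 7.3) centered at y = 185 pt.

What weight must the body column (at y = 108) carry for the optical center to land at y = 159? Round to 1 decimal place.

w ≈ 7.0

Fixed elements: Σw = 2.7 + 5.3 + 8.2 + 7.3 = 23.5, Σw·y = 2.7·68 + 5.3·119 + 8.2·235 + 7.3·185 = 4091.8.
Set Σw·y/Σw = 159: (4091.8 + 108w) = 159·(23.5 + w).
Solving: w = (159·23.5 − 4091.8) / (108 − 159) = -355.3 / -51 ≈ 6.97.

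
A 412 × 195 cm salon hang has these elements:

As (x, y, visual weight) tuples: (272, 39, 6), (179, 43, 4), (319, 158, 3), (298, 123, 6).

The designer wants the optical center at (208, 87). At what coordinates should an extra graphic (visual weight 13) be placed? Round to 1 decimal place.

(120.2, 89.7)

After adding the extra graphic, total weight = 6 + 4 + 3 + 6 + 13 = 32.
x: target moment 32×208 = 6656; current 6·272 + 4·179 + 3·319 + 6·298 = 5093; the extra graphic supplies 1563, so x = 1563/13 ≈ 120.23.
y: target moment 32×87 = 2784; current 6·39 + 4·43 + 3·158 + 6·123 = 1618; the extra graphic supplies 1166, so y = 1166/13 ≈ 89.69.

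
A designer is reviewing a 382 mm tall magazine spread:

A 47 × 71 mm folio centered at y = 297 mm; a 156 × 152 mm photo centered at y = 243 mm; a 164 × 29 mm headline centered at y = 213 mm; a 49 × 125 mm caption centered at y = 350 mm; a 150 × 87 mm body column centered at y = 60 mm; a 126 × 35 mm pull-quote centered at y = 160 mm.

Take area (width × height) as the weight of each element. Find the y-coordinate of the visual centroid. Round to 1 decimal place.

y ≈ 205.8

Taking area as weight: folio 47·71 = 3337, photo 156·152 = 23712, headline 164·29 = 4756, caption 49·125 = 6125, body column 150·87 = 13050, pull-quote 126·35 = 4410. Sum 55390.
y-moment: 3337·297 + 23712·243 + 4756·213 + 6125·350 + 13050·60 + 4410·160 = 11398483; centroid 11398483/55390 ≈ 205.79.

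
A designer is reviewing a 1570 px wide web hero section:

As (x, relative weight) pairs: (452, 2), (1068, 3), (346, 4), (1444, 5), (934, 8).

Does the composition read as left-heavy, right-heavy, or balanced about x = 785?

right-heavy

Total weight = 2 + 3 + 4 + 5 + 8 = 22.
Σw·x = 2·452 + 3·1068 + 4·346 + 5·1444 + 8·934 = 20184, so x̄ = 20184/22 ≈ 917.45.
917.5 lies right of the midline 785, so the layout is right-heavy.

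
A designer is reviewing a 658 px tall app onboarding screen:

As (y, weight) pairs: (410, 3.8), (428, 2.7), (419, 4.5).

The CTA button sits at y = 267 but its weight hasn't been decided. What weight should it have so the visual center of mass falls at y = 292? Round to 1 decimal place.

w ≈ 55.5

Known weights sum to 3.8 + 2.7 + 4.5 = 11.0; their moment is 3.8·410 + 2.7·428 + 4.5·419 = 4599.1.
For the centroid to hit 292: (4599.1 + w·267) / (11.0 + w) = 292.
Rearranging, w·(267 − 292) = 292·11.0 − 4599.1 = -1387.1, so w ≈ -1387.1/-25 = 55.48.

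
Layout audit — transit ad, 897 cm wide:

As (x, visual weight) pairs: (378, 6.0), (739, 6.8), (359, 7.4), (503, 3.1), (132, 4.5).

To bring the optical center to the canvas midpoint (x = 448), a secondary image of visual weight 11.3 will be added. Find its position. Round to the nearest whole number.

New total weight: (6.0 + 6.8 + 7.4 + 3.1 + 4.5) + 11.3 = 39.1.
x: need Σw·x = 39.1·448 = 17516.8. Existing = 6.0·378 + 6.8·739 + 7.4·359 + 3.1·503 + 4.5·132 = 12103.1. Remainder 5413.7 / 11.3 ≈ 479.09.

x ≈ 479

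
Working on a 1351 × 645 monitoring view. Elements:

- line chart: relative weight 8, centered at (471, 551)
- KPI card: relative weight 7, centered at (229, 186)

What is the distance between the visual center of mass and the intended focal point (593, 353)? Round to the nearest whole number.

≈ 237

Total weight = 8 + 7 = 15.
x: (8·471 + 7·229) / 15 = 5371 / 15 ≈ 358.07
y: (8·551 + 7·186) / 15 = 5710 / 15 ≈ 380.67
From (593, 353): dx = -234.93, dy = 27.67, so the distance is √(dx²+dy²) ≈ 236.56.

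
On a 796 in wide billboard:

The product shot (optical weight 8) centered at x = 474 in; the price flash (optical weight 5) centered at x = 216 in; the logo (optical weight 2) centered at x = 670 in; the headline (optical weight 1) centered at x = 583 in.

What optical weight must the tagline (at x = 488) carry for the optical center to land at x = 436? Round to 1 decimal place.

w ≈ 3.5

Fixed elements: Σw = 8 + 5 + 2 + 1 = 16, Σw·x = 8·474 + 5·216 + 2·670 + 1·583 = 6795.
Balance at x = 436 requires (6795 + w·488) / (16 + w) = 436.
So w = (436·16 − 6795)/(488 − 436) = 181/52 ≈ 3.48.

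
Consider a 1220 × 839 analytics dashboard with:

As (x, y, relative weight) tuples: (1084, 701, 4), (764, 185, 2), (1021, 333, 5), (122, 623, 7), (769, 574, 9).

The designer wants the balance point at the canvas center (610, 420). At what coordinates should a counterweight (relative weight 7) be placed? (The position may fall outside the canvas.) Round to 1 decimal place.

New total weight: (4 + 2 + 5 + 7 + 9) + 7 = 34.
Along x: (18744 + 7·x) / 34 = 610 (existing moment 4·1084 + 2·764 + 5·1021 + 7·122 + 9·769 = 18744) ⇒ x = (20740 − 18744) / 7 ≈ 285.14.
Along y: (14366 + 7·y) / 34 = 420 (existing moment 4·701 + 2·185 + 5·333 + 7·623 + 9·574 = 14366) ⇒ y = (14280 − 14366) / 7 ≈ -12.29.

(285.1, -12.3)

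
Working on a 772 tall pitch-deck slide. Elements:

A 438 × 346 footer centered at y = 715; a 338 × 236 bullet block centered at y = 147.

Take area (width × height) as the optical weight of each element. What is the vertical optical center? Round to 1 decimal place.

y ≈ 519.1

Areas → weights: footer 438·346 = 151548, bullet block 338·236 = 79768; Σw = 231316.
y-moment: 151548·715 + 79768·147 = 120082716; centroid 120082716/231316 ≈ 519.13.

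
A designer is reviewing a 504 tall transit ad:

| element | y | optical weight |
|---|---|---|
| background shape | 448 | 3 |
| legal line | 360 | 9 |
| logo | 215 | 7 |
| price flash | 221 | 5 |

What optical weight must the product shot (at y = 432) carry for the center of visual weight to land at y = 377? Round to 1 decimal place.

Existing Σw = 24 (3 + 9 + 7 + 5); existing moment 3·448 + 9·360 + 7·215 + 5·221 = 7194.
Set Σw·y/Σw = 377: (7194 + 432w) = 377·(24 + w).
Solving: w = (377·24 − 7194) / (432 − 377) = 1854 / 55 ≈ 33.71.

w ≈ 33.7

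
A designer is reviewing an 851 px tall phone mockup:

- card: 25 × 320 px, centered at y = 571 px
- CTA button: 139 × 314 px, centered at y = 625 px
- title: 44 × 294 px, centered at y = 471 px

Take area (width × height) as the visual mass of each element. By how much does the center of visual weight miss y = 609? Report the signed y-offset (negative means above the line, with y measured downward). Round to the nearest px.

Areas: card 25·320 = 8000, CTA button 139·314 = 43646, title 44·294 = 12936. Total weight = 64582.
y: (8000·571 + 43646·625 + 12936·471) / 64582 = 37939606 / 64582 ≈ 587.46
Difference: 587.46 − 609 ≈ -21.54.

≈ -22 px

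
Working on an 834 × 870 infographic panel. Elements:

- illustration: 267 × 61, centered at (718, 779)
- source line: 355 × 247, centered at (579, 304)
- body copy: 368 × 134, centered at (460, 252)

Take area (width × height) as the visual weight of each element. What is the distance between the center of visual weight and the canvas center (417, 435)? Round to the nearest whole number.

Areas: illustration 267·61 = 16287, source line 355·247 = 87685, body copy 368·134 = 49312. Total weight = 153284.
x-moment: 16287·718 + 87685·579 + 49312·460 = 85147201; centroid 85147201/153284 ≈ 555.49.
y-moment: 16287·779 + 87685·304 + 49312·252 = 51770437; centroid 51770437/153284 ≈ 337.74.
Offset from (417, 435): Δx ≈ 138.49, Δy ≈ -97.26; distance = √(Δx² + Δy²) ≈ 169.23.

≈ 169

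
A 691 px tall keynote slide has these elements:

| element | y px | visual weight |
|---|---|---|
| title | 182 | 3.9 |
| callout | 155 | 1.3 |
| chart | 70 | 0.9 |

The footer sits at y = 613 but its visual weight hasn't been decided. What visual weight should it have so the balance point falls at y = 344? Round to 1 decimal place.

Existing Σw = 6.1 (3.9 + 1.3 + 0.9); existing moment 3.9·182 + 1.3·155 + 0.9·70 = 974.3.
For the centroid to hit 344: (974.3 + w·613) / (6.1 + w) = 344.
Rearranging, w·(613 − 344) = 344·6.1 − 974.3 = 1124.1, so w ≈ 1124.1/269 = 4.18.

w ≈ 4.2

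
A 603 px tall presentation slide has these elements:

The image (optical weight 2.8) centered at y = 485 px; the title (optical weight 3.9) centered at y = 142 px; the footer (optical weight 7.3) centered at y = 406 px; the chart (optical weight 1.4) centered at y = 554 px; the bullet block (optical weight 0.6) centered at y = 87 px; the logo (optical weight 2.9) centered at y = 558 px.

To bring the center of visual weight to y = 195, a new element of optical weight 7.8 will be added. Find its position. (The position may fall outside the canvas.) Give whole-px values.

y ≈ -271

New total weight: (2.8 + 3.9 + 7.3 + 1.4 + 0.6 + 2.9) + 7.8 = 26.7.
y: target moment 26.7×195 = 5206.5; current 2.8·485 + 3.9·142 + 7.3·406 + 1.4·554 + 0.6·87 + 2.9·558 = 7321.6; the new element supplies -2115.1, so y = -2115.1/7.8 ≈ -271.17.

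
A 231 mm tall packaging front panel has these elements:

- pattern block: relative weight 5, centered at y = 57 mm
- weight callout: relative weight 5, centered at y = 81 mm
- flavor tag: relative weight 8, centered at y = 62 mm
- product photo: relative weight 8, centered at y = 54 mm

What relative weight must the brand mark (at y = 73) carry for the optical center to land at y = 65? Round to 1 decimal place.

w ≈ 9.0

Fixed elements: Σw = 5 + 5 + 8 + 8 = 26, Σw·y = 5·57 + 5·81 + 8·62 + 8·54 = 1618.
Set Σw·y/Σw = 65: (1618 + 73w) = 65·(26 + w).
Rearranging, w·(73 − 65) = 65·26 − 1618 = 72, so w ≈ 72/8 = 9.00.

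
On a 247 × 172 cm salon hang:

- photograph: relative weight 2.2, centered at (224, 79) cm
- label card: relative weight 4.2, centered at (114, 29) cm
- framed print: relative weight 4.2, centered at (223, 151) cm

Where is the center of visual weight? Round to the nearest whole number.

Weights sum to 2.2 + 4.2 + 4.2 = 10.6.
Σw·x = 2.2·224 + 4.2·114 + 4.2·223 = 1908.2, so x̄ = 1908.2/10.6 ≈ 180.02.
Σw·y = 2.2·79 + 4.2·29 + 4.2·151 = 929.8, so ȳ = 929.8/10.6 ≈ 87.72.

(180, 88)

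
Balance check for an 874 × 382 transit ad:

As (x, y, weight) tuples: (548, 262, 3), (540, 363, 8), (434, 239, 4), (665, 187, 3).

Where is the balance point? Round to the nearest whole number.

(539, 289)

Weights sum to 3 + 8 + 4 + 3 = 18.
x: (3·548 + 8·540 + 4·434 + 3·665) / 18 = 9695 / 18 ≈ 538.61
y: (3·262 + 8·363 + 4·239 + 3·187) / 18 = 5207 / 18 ≈ 289.28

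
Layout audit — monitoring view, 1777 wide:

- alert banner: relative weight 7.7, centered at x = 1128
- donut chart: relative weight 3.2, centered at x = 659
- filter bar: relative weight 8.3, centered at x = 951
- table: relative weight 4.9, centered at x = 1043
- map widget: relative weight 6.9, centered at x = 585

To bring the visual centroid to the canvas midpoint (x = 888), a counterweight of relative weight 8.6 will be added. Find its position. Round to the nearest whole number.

x ≈ 852

New total weight: (7.7 + 3.2 + 8.3 + 4.9 + 6.9) + 8.6 = 39.6.
Along x: (27834.9 + 8.6·x) / 39.6 = 888 (existing moment 7.7·1128 + 3.2·659 + 8.3·951 + 4.9·1043 + 6.9·585 = 27834.9) ⇒ x = (35164.8 − 27834.9) / 8.6 ≈ 852.31.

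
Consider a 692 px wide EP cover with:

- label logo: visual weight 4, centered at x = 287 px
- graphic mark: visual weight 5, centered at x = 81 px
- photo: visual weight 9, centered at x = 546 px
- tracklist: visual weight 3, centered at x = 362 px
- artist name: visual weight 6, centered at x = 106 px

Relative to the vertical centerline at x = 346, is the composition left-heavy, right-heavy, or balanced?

Total weight = 4 + 5 + 9 + 3 + 6 = 27.
Σw·x = 4·287 + 5·81 + 9·546 + 3·362 + 6·106 = 8189, so x̄ = 8189/27 ≈ 303.30.
303.3 lies left of the midline 346, so the layout is left-heavy.

left-heavy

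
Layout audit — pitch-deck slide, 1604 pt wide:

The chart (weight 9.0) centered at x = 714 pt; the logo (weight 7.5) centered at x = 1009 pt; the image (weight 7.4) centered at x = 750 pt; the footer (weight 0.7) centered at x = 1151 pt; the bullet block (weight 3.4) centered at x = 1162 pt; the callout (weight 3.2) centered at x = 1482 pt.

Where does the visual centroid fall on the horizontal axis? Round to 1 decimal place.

x ≈ 930.8

Total weight = 9.0 + 7.5 + 7.4 + 0.7 + 3.4 + 3.2 = 31.2.
x: moment 29042.4 / weight 31.2 ≈ 930.85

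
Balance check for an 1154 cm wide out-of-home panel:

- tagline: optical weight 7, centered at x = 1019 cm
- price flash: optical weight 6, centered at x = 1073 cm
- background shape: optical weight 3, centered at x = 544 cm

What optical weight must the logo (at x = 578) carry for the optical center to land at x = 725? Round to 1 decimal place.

w ≈ 24.5

Known weights sum to 7 + 6 + 3 = 16; their moment is 7·1019 + 6·1073 + 3·544 = 15203.
For the centroid to hit 725: (15203 + w·578) / (16 + w) = 725.
Solving: w = (725·16 − 15203) / (578 − 725) = -3603 / -147 ≈ 24.51.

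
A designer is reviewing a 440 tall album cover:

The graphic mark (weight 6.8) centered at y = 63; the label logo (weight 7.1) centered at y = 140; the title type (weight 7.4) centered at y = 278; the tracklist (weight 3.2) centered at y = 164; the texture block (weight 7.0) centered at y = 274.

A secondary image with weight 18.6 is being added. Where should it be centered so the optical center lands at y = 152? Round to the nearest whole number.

After adding the secondary image, total weight = 6.8 + 7.1 + 7.4 + 3.2 + 7.0 + 18.6 = 50.1.
Along y: (5922.4 + 18.6·y) / 50.1 = 152 (existing moment 6.8·63 + 7.1·140 + 7.4·278 + 3.2·164 + 7.0·274 = 5922.4) ⇒ y = (7615.2 − 5922.4) / 18.6 ≈ 91.01.

y ≈ 91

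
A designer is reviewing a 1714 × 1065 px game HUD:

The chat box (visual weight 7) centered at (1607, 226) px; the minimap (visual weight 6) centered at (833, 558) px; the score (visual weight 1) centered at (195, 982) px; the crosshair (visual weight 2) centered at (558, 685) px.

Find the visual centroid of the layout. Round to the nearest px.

Weights sum to 7 + 6 + 1 + 2 = 16.
Σw·x = 7·1607 + 6·833 + 1·195 + 2·558 = 17558, so x̄ = 17558/16 ≈ 1097.38.
Σw·y = 7·226 + 6·558 + 1·982 + 2·685 = 7282, so ȳ = 7282/16 ≈ 455.12.

(1097, 455)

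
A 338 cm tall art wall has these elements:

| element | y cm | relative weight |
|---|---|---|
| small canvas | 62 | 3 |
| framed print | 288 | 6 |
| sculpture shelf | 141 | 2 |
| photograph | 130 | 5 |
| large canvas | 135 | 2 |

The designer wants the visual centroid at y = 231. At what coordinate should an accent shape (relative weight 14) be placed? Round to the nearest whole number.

y ≈ 305

New total weight: (3 + 6 + 2 + 5 + 2) + 14 = 32.
Along y: (3116 + 14·y) / 32 = 231 (existing moment 3·62 + 6·288 + 2·141 + 5·130 + 2·135 = 3116) ⇒ y = (7392 − 3116) / 14 ≈ 305.43.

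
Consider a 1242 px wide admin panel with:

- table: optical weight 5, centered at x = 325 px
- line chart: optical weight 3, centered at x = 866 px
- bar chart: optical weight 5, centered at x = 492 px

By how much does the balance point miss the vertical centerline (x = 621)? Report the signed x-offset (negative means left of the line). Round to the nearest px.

Σw = 5 + 3 + 5 = 13.
x-moment: 5·325 + 3·866 + 5·492 = 6683; centroid 6683/13 ≈ 514.08.
Difference: 514.08 − 621 ≈ -106.92.

≈ -107 px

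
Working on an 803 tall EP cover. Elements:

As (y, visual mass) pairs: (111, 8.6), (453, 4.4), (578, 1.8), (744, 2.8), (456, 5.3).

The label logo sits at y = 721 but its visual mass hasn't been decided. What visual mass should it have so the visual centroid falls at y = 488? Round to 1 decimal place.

Known weights sum to 8.6 + 4.4 + 1.8 + 2.8 + 5.3 = 22.9; their moment is 8.6·111 + 4.4·453 + 1.8·578 + 2.8·744 + 5.3·456 = 8488.2.
For the centroid to hit 488: (8488.2 + w·721) / (22.9 + w) = 488.
Rearranging, w·(721 − 488) = 488·22.9 − 8488.2 = 2687.0, so w ≈ 2687.0/233 = 11.53.

w ≈ 11.5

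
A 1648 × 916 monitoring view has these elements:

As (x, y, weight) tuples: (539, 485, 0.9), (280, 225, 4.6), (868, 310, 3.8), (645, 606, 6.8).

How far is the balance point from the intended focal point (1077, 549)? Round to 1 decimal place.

Total weight = 0.9 + 4.6 + 3.8 + 6.8 = 16.1.
Σw·x = 0.9·539 + 4.6·280 + 3.8·868 + 6.8·645 = 9457.5, so x̄ = 9457.5/16.1 ≈ 587.42.
Σw·y = 0.9·485 + 4.6·225 + 3.8·310 + 6.8·606 = 6770.3, so ȳ = 6770.3/16.1 ≈ 420.52.
From (1077, 549): dx = -489.58, dy = -128.48, so the distance is √(dx²+dy²) ≈ 506.16.

≈ 506.2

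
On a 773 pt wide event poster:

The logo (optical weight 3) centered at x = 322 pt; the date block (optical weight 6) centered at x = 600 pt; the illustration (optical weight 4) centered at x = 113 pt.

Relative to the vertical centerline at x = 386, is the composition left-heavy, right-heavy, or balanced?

balanced

Weights sum to 3 + 6 + 4 = 13.
x-moment: 3·322 + 6·600 + 4·113 = 5018; centroid 5018/13 ≈ 386.00.
The centroid 386.00 matches the midline at 386, so the layout is balanced.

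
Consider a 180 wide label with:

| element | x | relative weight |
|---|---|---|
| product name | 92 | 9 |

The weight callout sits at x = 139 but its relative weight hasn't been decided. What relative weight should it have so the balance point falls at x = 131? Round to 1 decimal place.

w ≈ 43.9

Known: weight 9 with moment 9·92 = 828.
Set Σw·x/Σw = 131: (828 + 139w) = 131·(9 + w).
So w = (131·9 − 828)/(139 − 131) = 351/8 ≈ 43.88.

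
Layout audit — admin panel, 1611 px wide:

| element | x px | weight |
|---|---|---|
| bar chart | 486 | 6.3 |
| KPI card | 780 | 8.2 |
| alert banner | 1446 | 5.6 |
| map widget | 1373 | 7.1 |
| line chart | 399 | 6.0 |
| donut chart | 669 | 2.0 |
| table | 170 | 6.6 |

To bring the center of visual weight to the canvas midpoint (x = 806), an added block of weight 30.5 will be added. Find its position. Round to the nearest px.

x ≈ 856

With the added block, Σw becomes 6.3 + 8.2 + 5.6 + 7.1 + 6.0 + 2.0 + 6.6 + 30.5 = 72.3.
x: target moment 72.3×806 = 58273.8; current 6.3·486 + 8.2·780 + 5.6·1446 + 7.1·1373 + 6.0·399 + 2.0·669 + 6.6·170 = 32157.7; the added block supplies 26116.1, so x = 26116.1/30.5 ≈ 856.27.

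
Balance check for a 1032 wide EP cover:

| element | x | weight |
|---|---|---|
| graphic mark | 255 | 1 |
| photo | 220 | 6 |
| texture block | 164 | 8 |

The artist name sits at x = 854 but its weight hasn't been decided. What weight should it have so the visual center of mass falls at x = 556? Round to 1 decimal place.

Fixed elements: Σw = 1 + 6 + 8 = 15, Σw·x = 1·255 + 6·220 + 8·164 = 2887.
Set Σw·x/Σw = 556: (2887 + 854w) = 556·(15 + w).
So w = (556·15 − 2887)/(854 − 556) = 5453/298 ≈ 18.30.

w ≈ 18.3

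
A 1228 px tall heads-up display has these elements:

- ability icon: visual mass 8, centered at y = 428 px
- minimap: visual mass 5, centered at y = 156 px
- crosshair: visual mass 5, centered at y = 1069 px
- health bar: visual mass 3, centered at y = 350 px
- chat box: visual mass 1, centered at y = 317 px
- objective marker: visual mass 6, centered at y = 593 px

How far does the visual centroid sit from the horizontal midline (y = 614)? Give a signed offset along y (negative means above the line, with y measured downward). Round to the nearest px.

Σw = 8 + 5 + 5 + 3 + 1 + 6 = 28.
y: moment 14474 / weight 28 ≈ 516.93
Against y = 614, that's 516.93 − 614 = -97.07.

≈ -97 px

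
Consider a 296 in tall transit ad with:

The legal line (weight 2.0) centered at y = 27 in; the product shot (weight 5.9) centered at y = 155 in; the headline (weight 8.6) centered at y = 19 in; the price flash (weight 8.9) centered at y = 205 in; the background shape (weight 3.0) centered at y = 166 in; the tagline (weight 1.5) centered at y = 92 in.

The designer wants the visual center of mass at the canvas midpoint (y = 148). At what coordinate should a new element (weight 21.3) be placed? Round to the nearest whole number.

New total weight: (2.0 + 5.9 + 8.6 + 8.9 + 3.0 + 1.5) + 21.3 = 51.2.
y: need Σw·y = 51.2·148 = 7577.6. Existing = 2.0·27 + 5.9·155 + 8.6·19 + 8.9·205 + 3.0·166 + 1.5·92 = 3592.4. Remainder 3985.2 / 21.3 ≈ 187.10.

y ≈ 187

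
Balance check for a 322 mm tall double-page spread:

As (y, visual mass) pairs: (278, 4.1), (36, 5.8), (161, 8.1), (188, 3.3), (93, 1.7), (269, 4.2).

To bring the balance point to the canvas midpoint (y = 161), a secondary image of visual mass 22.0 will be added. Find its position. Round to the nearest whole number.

New total weight: (4.1 + 5.8 + 8.1 + 3.3 + 1.7 + 4.2) + 22.0 = 49.2.
Along y: (4561.0 + 22.0·y) / 49.2 = 161 (existing moment 4.1·278 + 5.8·36 + 8.1·161 + 3.3·188 + 1.7·93 + 4.2·269 = 4561.0) ⇒ y = (7921.2 − 4561.0) / 22.0 ≈ 152.74.

y ≈ 153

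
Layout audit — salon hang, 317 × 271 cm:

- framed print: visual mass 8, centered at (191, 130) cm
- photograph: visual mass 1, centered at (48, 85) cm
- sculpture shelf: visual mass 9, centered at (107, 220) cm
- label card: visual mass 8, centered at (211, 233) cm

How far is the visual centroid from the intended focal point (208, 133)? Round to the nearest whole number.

≈ 74 cm

Total weight = 8 + 1 + 9 + 8 = 26.
x-moment: 8·191 + 1·48 + 9·107 + 8·211 = 4227; centroid 4227/26 ≈ 162.58.
y-moment: 8·130 + 1·85 + 9·220 + 8·233 = 4969; centroid 4969/26 ≈ 191.12.
From (208, 133): dx = -45.42, dy = 58.12, so the distance is √(dx²+dy²) ≈ 73.76.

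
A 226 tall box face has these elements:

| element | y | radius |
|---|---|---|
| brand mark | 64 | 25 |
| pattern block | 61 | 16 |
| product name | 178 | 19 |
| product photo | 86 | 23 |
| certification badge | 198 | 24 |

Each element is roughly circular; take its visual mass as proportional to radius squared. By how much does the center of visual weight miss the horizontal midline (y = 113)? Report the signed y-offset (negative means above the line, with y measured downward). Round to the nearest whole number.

≈ 6

r² weights: brand mark 25² = 625, pattern block 16² = 256, product name 19² = 361, product photo 23² = 529, certification badge 24² = 576. Total = 2347.
y-moment: 625·64 + 256·61 + 361·178 + 529·86 + 576·198 = 279416; centroid 279416/2347 ≈ 119.05.
Against y = 113, that's 119.05 − 113 = 6.05.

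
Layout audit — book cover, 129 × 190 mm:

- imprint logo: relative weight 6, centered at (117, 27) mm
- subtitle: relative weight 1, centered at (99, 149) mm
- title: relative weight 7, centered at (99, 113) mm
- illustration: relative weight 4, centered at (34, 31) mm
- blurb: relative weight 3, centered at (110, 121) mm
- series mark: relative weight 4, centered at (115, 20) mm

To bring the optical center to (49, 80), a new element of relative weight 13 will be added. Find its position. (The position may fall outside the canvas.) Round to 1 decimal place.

(-42.9, 105.5)

With the new element, Σw becomes 6 + 1 + 7 + 4 + 3 + 4 + 13 = 38.
Along x: (2420 + 13·x) / 38 = 49 (existing moment 6·117 + 1·99 + 7·99 + 4·34 + 3·110 + 4·115 = 2420) ⇒ x = (1862 − 2420) / 13 ≈ -42.92.
Along y: (1669 + 13·y) / 38 = 80 (existing moment 6·27 + 1·149 + 7·113 + 4·31 + 3·121 + 4·20 = 1669) ⇒ y = (3040 − 1669) / 13 ≈ 105.46.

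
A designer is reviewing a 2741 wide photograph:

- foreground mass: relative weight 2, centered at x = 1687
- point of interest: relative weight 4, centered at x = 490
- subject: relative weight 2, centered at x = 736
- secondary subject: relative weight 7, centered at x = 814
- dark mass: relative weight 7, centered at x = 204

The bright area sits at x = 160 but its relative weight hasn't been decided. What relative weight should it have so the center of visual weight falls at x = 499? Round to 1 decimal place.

Known weights sum to 2 + 4 + 2 + 7 + 7 = 22; their moment is 2·1687 + 4·490 + 2·736 + 7·814 + 7·204 = 13932.
Set Σw·x/Σw = 499: (13932 + 160w) = 499·(22 + w).
Solving: w = (499·22 − 13932) / (160 − 499) = -2954 / -339 ≈ 8.71.

w ≈ 8.7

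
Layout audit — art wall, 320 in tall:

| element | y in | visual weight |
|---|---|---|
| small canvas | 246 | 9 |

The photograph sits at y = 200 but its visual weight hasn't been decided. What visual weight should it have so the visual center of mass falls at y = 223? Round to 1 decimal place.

w ≈ 9.0

Known: weight 9 with moment 9·246 = 2214.
Balance at y = 223 requires (2214 + w·200) / (9 + w) = 223.
Solving: w = (223·9 − 2214) / (200 − 223) = -207 / -23 ≈ 9.00.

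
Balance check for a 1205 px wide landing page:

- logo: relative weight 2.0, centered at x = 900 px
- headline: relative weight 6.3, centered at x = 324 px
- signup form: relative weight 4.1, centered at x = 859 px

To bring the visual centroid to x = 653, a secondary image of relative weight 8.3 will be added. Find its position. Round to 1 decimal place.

New total weight: (2.0 + 6.3 + 4.1) + 8.3 = 20.7.
Along x: (7363.1 + 8.3·x) / 20.7 = 653 (existing moment 2.0·900 + 6.3·324 + 4.1·859 = 7363.1) ⇒ x = (13517.1 − 7363.1) / 8.3 ≈ 741.45.

x ≈ 741.4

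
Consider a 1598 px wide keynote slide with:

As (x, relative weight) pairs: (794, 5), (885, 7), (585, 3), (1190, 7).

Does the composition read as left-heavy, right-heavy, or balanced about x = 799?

right-heavy

Total weight = 5 + 7 + 3 + 7 = 22.
Σw·x = 5·794 + 7·885 + 3·585 + 7·1190 = 20250, so x̄ = 20250/22 ≈ 920.45.
Since 920.5 is right of 799, the composition reads right-heavy.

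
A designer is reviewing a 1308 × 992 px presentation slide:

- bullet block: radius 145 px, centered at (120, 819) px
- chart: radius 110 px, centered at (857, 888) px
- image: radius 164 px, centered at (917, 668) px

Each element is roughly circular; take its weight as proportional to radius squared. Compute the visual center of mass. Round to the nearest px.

(626, 765)

r² weights: bullet block 145² = 21025, chart 110² = 12100, image 164² = 26896. Total = 60021.
Σw·x = 21025·120 + 12100·857 + 26896·917 = 37556332, so x̄ = 37556332/60021 ≈ 625.72.
Σw·y = 21025·819 + 12100·888 + 26896·668 = 45930803, so ȳ = 45930803/60021 ≈ 765.25.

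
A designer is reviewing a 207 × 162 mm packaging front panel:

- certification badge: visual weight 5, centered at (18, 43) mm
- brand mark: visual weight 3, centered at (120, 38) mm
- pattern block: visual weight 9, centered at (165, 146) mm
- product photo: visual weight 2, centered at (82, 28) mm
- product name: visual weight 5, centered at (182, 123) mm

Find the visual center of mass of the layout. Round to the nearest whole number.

(125, 96)

Total weight = 5 + 3 + 9 + 2 + 5 = 24.
x: (5·18 + 3·120 + 9·165 + 2·82 + 5·182) / 24 = 3009 / 24 ≈ 125.38
y: (5·43 + 3·38 + 9·146 + 2·28 + 5·123) / 24 = 2314 / 24 ≈ 96.42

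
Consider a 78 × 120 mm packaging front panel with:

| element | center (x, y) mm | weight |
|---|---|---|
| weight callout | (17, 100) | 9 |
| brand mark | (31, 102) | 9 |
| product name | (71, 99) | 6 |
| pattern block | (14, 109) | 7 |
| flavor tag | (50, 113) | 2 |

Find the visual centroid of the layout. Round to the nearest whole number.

Weights sum to 9 + 9 + 6 + 7 + 2 = 33.
Σw·x = 9·17 + 9·31 + 6·71 + 7·14 + 2·50 = 1056, so x̄ = 1056/33 ≈ 32.00.
Σw·y = 9·100 + 9·102 + 6·99 + 7·109 + 2·113 = 3401, so ȳ = 3401/33 ≈ 103.06.

(32, 103)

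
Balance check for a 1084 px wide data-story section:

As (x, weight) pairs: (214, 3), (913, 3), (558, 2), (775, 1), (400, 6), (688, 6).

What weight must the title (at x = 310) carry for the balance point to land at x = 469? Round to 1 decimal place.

Fixed elements: Σw = 3 + 3 + 2 + 1 + 6 + 6 = 21, Σw·x = 3·214 + 3·913 + 2·558 + 1·775 + 6·400 + 6·688 = 11800.
For the centroid to hit 469: (11800 + w·310) / (21 + w) = 469.
Solving: w = (469·21 − 11800) / (310 − 469) = -1951 / -159 ≈ 12.27.

w ≈ 12.3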